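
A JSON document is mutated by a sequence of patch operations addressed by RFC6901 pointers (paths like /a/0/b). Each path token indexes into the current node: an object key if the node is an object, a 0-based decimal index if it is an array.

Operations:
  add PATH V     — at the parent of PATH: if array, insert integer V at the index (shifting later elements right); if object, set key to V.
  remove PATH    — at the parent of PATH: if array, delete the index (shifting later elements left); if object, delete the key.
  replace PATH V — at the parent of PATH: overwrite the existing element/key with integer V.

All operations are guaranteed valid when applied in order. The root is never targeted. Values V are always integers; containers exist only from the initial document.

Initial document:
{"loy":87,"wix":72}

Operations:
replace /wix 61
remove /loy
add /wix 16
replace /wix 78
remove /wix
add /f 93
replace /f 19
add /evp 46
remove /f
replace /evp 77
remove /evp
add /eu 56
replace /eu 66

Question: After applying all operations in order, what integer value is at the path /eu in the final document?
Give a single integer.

After op 1 (replace /wix 61): {"loy":87,"wix":61}
After op 2 (remove /loy): {"wix":61}
After op 3 (add /wix 16): {"wix":16}
After op 4 (replace /wix 78): {"wix":78}
After op 5 (remove /wix): {}
After op 6 (add /f 93): {"f":93}
After op 7 (replace /f 19): {"f":19}
After op 8 (add /evp 46): {"evp":46,"f":19}
After op 9 (remove /f): {"evp":46}
After op 10 (replace /evp 77): {"evp":77}
After op 11 (remove /evp): {}
After op 12 (add /eu 56): {"eu":56}
After op 13 (replace /eu 66): {"eu":66}
Value at /eu: 66

Answer: 66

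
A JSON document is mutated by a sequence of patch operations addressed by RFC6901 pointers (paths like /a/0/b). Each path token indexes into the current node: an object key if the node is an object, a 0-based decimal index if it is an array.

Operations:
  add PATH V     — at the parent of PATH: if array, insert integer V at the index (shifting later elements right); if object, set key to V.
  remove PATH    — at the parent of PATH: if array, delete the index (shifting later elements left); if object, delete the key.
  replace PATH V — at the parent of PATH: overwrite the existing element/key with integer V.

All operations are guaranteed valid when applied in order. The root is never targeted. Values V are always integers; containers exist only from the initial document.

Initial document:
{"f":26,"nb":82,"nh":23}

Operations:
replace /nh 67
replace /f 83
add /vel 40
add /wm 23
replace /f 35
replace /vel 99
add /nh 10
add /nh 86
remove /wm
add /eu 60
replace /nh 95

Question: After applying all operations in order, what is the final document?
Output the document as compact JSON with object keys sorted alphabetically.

After op 1 (replace /nh 67): {"f":26,"nb":82,"nh":67}
After op 2 (replace /f 83): {"f":83,"nb":82,"nh":67}
After op 3 (add /vel 40): {"f":83,"nb":82,"nh":67,"vel":40}
After op 4 (add /wm 23): {"f":83,"nb":82,"nh":67,"vel":40,"wm":23}
After op 5 (replace /f 35): {"f":35,"nb":82,"nh":67,"vel":40,"wm":23}
After op 6 (replace /vel 99): {"f":35,"nb":82,"nh":67,"vel":99,"wm":23}
After op 7 (add /nh 10): {"f":35,"nb":82,"nh":10,"vel":99,"wm":23}
After op 8 (add /nh 86): {"f":35,"nb":82,"nh":86,"vel":99,"wm":23}
After op 9 (remove /wm): {"f":35,"nb":82,"nh":86,"vel":99}
After op 10 (add /eu 60): {"eu":60,"f":35,"nb":82,"nh":86,"vel":99}
After op 11 (replace /nh 95): {"eu":60,"f":35,"nb":82,"nh":95,"vel":99}

Answer: {"eu":60,"f":35,"nb":82,"nh":95,"vel":99}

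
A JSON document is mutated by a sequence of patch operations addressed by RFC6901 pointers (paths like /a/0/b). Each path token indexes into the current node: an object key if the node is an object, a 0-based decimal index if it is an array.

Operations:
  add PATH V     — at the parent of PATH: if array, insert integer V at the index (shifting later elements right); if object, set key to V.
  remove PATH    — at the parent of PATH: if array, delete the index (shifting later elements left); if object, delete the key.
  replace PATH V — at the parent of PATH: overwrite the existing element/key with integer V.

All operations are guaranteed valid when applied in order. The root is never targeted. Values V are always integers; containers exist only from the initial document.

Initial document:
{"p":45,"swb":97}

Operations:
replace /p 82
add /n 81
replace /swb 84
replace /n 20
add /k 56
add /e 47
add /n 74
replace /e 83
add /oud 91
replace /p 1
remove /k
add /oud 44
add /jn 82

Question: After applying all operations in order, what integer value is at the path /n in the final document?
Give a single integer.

After op 1 (replace /p 82): {"p":82,"swb":97}
After op 2 (add /n 81): {"n":81,"p":82,"swb":97}
After op 3 (replace /swb 84): {"n":81,"p":82,"swb":84}
After op 4 (replace /n 20): {"n":20,"p":82,"swb":84}
After op 5 (add /k 56): {"k":56,"n":20,"p":82,"swb":84}
After op 6 (add /e 47): {"e":47,"k":56,"n":20,"p":82,"swb":84}
After op 7 (add /n 74): {"e":47,"k":56,"n":74,"p":82,"swb":84}
After op 8 (replace /e 83): {"e":83,"k":56,"n":74,"p":82,"swb":84}
After op 9 (add /oud 91): {"e":83,"k":56,"n":74,"oud":91,"p":82,"swb":84}
After op 10 (replace /p 1): {"e":83,"k":56,"n":74,"oud":91,"p":1,"swb":84}
After op 11 (remove /k): {"e":83,"n":74,"oud":91,"p":1,"swb":84}
After op 12 (add /oud 44): {"e":83,"n":74,"oud":44,"p":1,"swb":84}
After op 13 (add /jn 82): {"e":83,"jn":82,"n":74,"oud":44,"p":1,"swb":84}
Value at /n: 74

Answer: 74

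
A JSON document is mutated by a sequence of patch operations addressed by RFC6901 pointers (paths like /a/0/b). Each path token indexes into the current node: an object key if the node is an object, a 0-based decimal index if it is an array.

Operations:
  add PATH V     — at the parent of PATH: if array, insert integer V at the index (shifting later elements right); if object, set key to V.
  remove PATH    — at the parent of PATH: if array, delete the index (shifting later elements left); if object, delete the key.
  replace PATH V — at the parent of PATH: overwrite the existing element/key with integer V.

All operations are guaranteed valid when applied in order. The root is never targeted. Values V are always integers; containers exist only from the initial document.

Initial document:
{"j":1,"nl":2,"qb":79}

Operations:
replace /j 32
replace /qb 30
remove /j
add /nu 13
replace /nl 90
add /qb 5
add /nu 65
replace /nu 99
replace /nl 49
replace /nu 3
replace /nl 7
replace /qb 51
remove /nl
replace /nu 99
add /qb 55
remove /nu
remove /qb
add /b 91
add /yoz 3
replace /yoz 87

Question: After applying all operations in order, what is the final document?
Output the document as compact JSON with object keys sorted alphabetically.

Answer: {"b":91,"yoz":87}

Derivation:
After op 1 (replace /j 32): {"j":32,"nl":2,"qb":79}
After op 2 (replace /qb 30): {"j":32,"nl":2,"qb":30}
After op 3 (remove /j): {"nl":2,"qb":30}
After op 4 (add /nu 13): {"nl":2,"nu":13,"qb":30}
After op 5 (replace /nl 90): {"nl":90,"nu":13,"qb":30}
After op 6 (add /qb 5): {"nl":90,"nu":13,"qb":5}
After op 7 (add /nu 65): {"nl":90,"nu":65,"qb":5}
After op 8 (replace /nu 99): {"nl":90,"nu":99,"qb":5}
After op 9 (replace /nl 49): {"nl":49,"nu":99,"qb":5}
After op 10 (replace /nu 3): {"nl":49,"nu":3,"qb":5}
After op 11 (replace /nl 7): {"nl":7,"nu":3,"qb":5}
After op 12 (replace /qb 51): {"nl":7,"nu":3,"qb":51}
After op 13 (remove /nl): {"nu":3,"qb":51}
After op 14 (replace /nu 99): {"nu":99,"qb":51}
After op 15 (add /qb 55): {"nu":99,"qb":55}
After op 16 (remove /nu): {"qb":55}
After op 17 (remove /qb): {}
After op 18 (add /b 91): {"b":91}
After op 19 (add /yoz 3): {"b":91,"yoz":3}
After op 20 (replace /yoz 87): {"b":91,"yoz":87}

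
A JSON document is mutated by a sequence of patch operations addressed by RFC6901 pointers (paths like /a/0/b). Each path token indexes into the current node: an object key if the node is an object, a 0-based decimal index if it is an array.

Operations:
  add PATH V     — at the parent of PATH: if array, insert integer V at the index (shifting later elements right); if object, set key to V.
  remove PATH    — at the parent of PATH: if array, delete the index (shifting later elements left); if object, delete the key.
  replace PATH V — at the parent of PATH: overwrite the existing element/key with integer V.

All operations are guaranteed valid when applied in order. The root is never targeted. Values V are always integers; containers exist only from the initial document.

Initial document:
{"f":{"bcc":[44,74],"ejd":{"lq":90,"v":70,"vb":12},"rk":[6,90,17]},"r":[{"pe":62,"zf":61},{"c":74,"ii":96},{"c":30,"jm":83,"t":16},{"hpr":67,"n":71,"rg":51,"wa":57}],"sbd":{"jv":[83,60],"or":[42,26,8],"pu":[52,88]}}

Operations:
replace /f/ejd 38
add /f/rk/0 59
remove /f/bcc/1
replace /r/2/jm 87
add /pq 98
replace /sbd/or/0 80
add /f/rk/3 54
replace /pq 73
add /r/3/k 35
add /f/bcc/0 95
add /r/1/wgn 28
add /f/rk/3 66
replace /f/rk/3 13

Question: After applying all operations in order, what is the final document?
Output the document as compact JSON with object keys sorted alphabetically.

Answer: {"f":{"bcc":[95,44],"ejd":38,"rk":[59,6,90,13,54,17]},"pq":73,"r":[{"pe":62,"zf":61},{"c":74,"ii":96,"wgn":28},{"c":30,"jm":87,"t":16},{"hpr":67,"k":35,"n":71,"rg":51,"wa":57}],"sbd":{"jv":[83,60],"or":[80,26,8],"pu":[52,88]}}

Derivation:
After op 1 (replace /f/ejd 38): {"f":{"bcc":[44,74],"ejd":38,"rk":[6,90,17]},"r":[{"pe":62,"zf":61},{"c":74,"ii":96},{"c":30,"jm":83,"t":16},{"hpr":67,"n":71,"rg":51,"wa":57}],"sbd":{"jv":[83,60],"or":[42,26,8],"pu":[52,88]}}
After op 2 (add /f/rk/0 59): {"f":{"bcc":[44,74],"ejd":38,"rk":[59,6,90,17]},"r":[{"pe":62,"zf":61},{"c":74,"ii":96},{"c":30,"jm":83,"t":16},{"hpr":67,"n":71,"rg":51,"wa":57}],"sbd":{"jv":[83,60],"or":[42,26,8],"pu":[52,88]}}
After op 3 (remove /f/bcc/1): {"f":{"bcc":[44],"ejd":38,"rk":[59,6,90,17]},"r":[{"pe":62,"zf":61},{"c":74,"ii":96},{"c":30,"jm":83,"t":16},{"hpr":67,"n":71,"rg":51,"wa":57}],"sbd":{"jv":[83,60],"or":[42,26,8],"pu":[52,88]}}
After op 4 (replace /r/2/jm 87): {"f":{"bcc":[44],"ejd":38,"rk":[59,6,90,17]},"r":[{"pe":62,"zf":61},{"c":74,"ii":96},{"c":30,"jm":87,"t":16},{"hpr":67,"n":71,"rg":51,"wa":57}],"sbd":{"jv":[83,60],"or":[42,26,8],"pu":[52,88]}}
After op 5 (add /pq 98): {"f":{"bcc":[44],"ejd":38,"rk":[59,6,90,17]},"pq":98,"r":[{"pe":62,"zf":61},{"c":74,"ii":96},{"c":30,"jm":87,"t":16},{"hpr":67,"n":71,"rg":51,"wa":57}],"sbd":{"jv":[83,60],"or":[42,26,8],"pu":[52,88]}}
After op 6 (replace /sbd/or/0 80): {"f":{"bcc":[44],"ejd":38,"rk":[59,6,90,17]},"pq":98,"r":[{"pe":62,"zf":61},{"c":74,"ii":96},{"c":30,"jm":87,"t":16},{"hpr":67,"n":71,"rg":51,"wa":57}],"sbd":{"jv":[83,60],"or":[80,26,8],"pu":[52,88]}}
After op 7 (add /f/rk/3 54): {"f":{"bcc":[44],"ejd":38,"rk":[59,6,90,54,17]},"pq":98,"r":[{"pe":62,"zf":61},{"c":74,"ii":96},{"c":30,"jm":87,"t":16},{"hpr":67,"n":71,"rg":51,"wa":57}],"sbd":{"jv":[83,60],"or":[80,26,8],"pu":[52,88]}}
After op 8 (replace /pq 73): {"f":{"bcc":[44],"ejd":38,"rk":[59,6,90,54,17]},"pq":73,"r":[{"pe":62,"zf":61},{"c":74,"ii":96},{"c":30,"jm":87,"t":16},{"hpr":67,"n":71,"rg":51,"wa":57}],"sbd":{"jv":[83,60],"or":[80,26,8],"pu":[52,88]}}
After op 9 (add /r/3/k 35): {"f":{"bcc":[44],"ejd":38,"rk":[59,6,90,54,17]},"pq":73,"r":[{"pe":62,"zf":61},{"c":74,"ii":96},{"c":30,"jm":87,"t":16},{"hpr":67,"k":35,"n":71,"rg":51,"wa":57}],"sbd":{"jv":[83,60],"or":[80,26,8],"pu":[52,88]}}
After op 10 (add /f/bcc/0 95): {"f":{"bcc":[95,44],"ejd":38,"rk":[59,6,90,54,17]},"pq":73,"r":[{"pe":62,"zf":61},{"c":74,"ii":96},{"c":30,"jm":87,"t":16},{"hpr":67,"k":35,"n":71,"rg":51,"wa":57}],"sbd":{"jv":[83,60],"or":[80,26,8],"pu":[52,88]}}
After op 11 (add /r/1/wgn 28): {"f":{"bcc":[95,44],"ejd":38,"rk":[59,6,90,54,17]},"pq":73,"r":[{"pe":62,"zf":61},{"c":74,"ii":96,"wgn":28},{"c":30,"jm":87,"t":16},{"hpr":67,"k":35,"n":71,"rg":51,"wa":57}],"sbd":{"jv":[83,60],"or":[80,26,8],"pu":[52,88]}}
After op 12 (add /f/rk/3 66): {"f":{"bcc":[95,44],"ejd":38,"rk":[59,6,90,66,54,17]},"pq":73,"r":[{"pe":62,"zf":61},{"c":74,"ii":96,"wgn":28},{"c":30,"jm":87,"t":16},{"hpr":67,"k":35,"n":71,"rg":51,"wa":57}],"sbd":{"jv":[83,60],"or":[80,26,8],"pu":[52,88]}}
After op 13 (replace /f/rk/3 13): {"f":{"bcc":[95,44],"ejd":38,"rk":[59,6,90,13,54,17]},"pq":73,"r":[{"pe":62,"zf":61},{"c":74,"ii":96,"wgn":28},{"c":30,"jm":87,"t":16},{"hpr":67,"k":35,"n":71,"rg":51,"wa":57}],"sbd":{"jv":[83,60],"or":[80,26,8],"pu":[52,88]}}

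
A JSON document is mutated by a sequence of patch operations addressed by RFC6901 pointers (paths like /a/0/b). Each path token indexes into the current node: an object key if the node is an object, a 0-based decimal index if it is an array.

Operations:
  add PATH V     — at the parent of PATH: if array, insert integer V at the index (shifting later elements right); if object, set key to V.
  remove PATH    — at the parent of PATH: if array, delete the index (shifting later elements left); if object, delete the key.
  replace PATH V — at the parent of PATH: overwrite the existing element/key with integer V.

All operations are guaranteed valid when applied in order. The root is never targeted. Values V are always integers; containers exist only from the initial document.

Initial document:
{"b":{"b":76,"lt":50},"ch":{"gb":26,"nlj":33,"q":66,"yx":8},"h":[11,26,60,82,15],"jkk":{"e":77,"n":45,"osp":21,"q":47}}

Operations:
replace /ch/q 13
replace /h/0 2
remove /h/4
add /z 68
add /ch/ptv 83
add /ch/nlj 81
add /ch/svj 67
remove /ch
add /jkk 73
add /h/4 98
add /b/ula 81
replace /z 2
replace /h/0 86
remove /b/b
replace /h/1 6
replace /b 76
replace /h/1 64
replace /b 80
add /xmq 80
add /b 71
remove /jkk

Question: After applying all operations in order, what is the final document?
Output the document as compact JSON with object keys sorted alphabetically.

Answer: {"b":71,"h":[86,64,60,82,98],"xmq":80,"z":2}

Derivation:
After op 1 (replace /ch/q 13): {"b":{"b":76,"lt":50},"ch":{"gb":26,"nlj":33,"q":13,"yx":8},"h":[11,26,60,82,15],"jkk":{"e":77,"n":45,"osp":21,"q":47}}
After op 2 (replace /h/0 2): {"b":{"b":76,"lt":50},"ch":{"gb":26,"nlj":33,"q":13,"yx":8},"h":[2,26,60,82,15],"jkk":{"e":77,"n":45,"osp":21,"q":47}}
After op 3 (remove /h/4): {"b":{"b":76,"lt":50},"ch":{"gb":26,"nlj":33,"q":13,"yx":8},"h":[2,26,60,82],"jkk":{"e":77,"n":45,"osp":21,"q":47}}
After op 4 (add /z 68): {"b":{"b":76,"lt":50},"ch":{"gb":26,"nlj":33,"q":13,"yx":8},"h":[2,26,60,82],"jkk":{"e":77,"n":45,"osp":21,"q":47},"z":68}
After op 5 (add /ch/ptv 83): {"b":{"b":76,"lt":50},"ch":{"gb":26,"nlj":33,"ptv":83,"q":13,"yx":8},"h":[2,26,60,82],"jkk":{"e":77,"n":45,"osp":21,"q":47},"z":68}
After op 6 (add /ch/nlj 81): {"b":{"b":76,"lt":50},"ch":{"gb":26,"nlj":81,"ptv":83,"q":13,"yx":8},"h":[2,26,60,82],"jkk":{"e":77,"n":45,"osp":21,"q":47},"z":68}
After op 7 (add /ch/svj 67): {"b":{"b":76,"lt":50},"ch":{"gb":26,"nlj":81,"ptv":83,"q":13,"svj":67,"yx":8},"h":[2,26,60,82],"jkk":{"e":77,"n":45,"osp":21,"q":47},"z":68}
After op 8 (remove /ch): {"b":{"b":76,"lt":50},"h":[2,26,60,82],"jkk":{"e":77,"n":45,"osp":21,"q":47},"z":68}
After op 9 (add /jkk 73): {"b":{"b":76,"lt":50},"h":[2,26,60,82],"jkk":73,"z":68}
After op 10 (add /h/4 98): {"b":{"b":76,"lt":50},"h":[2,26,60,82,98],"jkk":73,"z":68}
After op 11 (add /b/ula 81): {"b":{"b":76,"lt":50,"ula":81},"h":[2,26,60,82,98],"jkk":73,"z":68}
After op 12 (replace /z 2): {"b":{"b":76,"lt":50,"ula":81},"h":[2,26,60,82,98],"jkk":73,"z":2}
After op 13 (replace /h/0 86): {"b":{"b":76,"lt":50,"ula":81},"h":[86,26,60,82,98],"jkk":73,"z":2}
After op 14 (remove /b/b): {"b":{"lt":50,"ula":81},"h":[86,26,60,82,98],"jkk":73,"z":2}
After op 15 (replace /h/1 6): {"b":{"lt":50,"ula":81},"h":[86,6,60,82,98],"jkk":73,"z":2}
After op 16 (replace /b 76): {"b":76,"h":[86,6,60,82,98],"jkk":73,"z":2}
After op 17 (replace /h/1 64): {"b":76,"h":[86,64,60,82,98],"jkk":73,"z":2}
After op 18 (replace /b 80): {"b":80,"h":[86,64,60,82,98],"jkk":73,"z":2}
After op 19 (add /xmq 80): {"b":80,"h":[86,64,60,82,98],"jkk":73,"xmq":80,"z":2}
After op 20 (add /b 71): {"b":71,"h":[86,64,60,82,98],"jkk":73,"xmq":80,"z":2}
After op 21 (remove /jkk): {"b":71,"h":[86,64,60,82,98],"xmq":80,"z":2}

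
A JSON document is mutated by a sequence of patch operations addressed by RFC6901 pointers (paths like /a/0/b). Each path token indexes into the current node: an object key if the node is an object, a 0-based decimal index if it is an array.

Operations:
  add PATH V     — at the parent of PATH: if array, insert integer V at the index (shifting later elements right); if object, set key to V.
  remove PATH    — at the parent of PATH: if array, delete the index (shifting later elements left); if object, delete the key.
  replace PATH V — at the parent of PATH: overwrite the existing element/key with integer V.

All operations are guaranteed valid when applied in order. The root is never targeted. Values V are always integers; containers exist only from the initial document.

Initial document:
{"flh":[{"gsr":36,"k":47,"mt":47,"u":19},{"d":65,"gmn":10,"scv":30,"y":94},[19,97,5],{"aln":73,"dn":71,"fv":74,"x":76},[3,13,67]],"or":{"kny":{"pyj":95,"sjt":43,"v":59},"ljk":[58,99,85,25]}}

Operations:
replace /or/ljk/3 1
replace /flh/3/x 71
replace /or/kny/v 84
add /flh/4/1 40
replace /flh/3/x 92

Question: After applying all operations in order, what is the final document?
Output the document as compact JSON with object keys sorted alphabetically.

After op 1 (replace /or/ljk/3 1): {"flh":[{"gsr":36,"k":47,"mt":47,"u":19},{"d":65,"gmn":10,"scv":30,"y":94},[19,97,5],{"aln":73,"dn":71,"fv":74,"x":76},[3,13,67]],"or":{"kny":{"pyj":95,"sjt":43,"v":59},"ljk":[58,99,85,1]}}
After op 2 (replace /flh/3/x 71): {"flh":[{"gsr":36,"k":47,"mt":47,"u":19},{"d":65,"gmn":10,"scv":30,"y":94},[19,97,5],{"aln":73,"dn":71,"fv":74,"x":71},[3,13,67]],"or":{"kny":{"pyj":95,"sjt":43,"v":59},"ljk":[58,99,85,1]}}
After op 3 (replace /or/kny/v 84): {"flh":[{"gsr":36,"k":47,"mt":47,"u":19},{"d":65,"gmn":10,"scv":30,"y":94},[19,97,5],{"aln":73,"dn":71,"fv":74,"x":71},[3,13,67]],"or":{"kny":{"pyj":95,"sjt":43,"v":84},"ljk":[58,99,85,1]}}
After op 4 (add /flh/4/1 40): {"flh":[{"gsr":36,"k":47,"mt":47,"u":19},{"d":65,"gmn":10,"scv":30,"y":94},[19,97,5],{"aln":73,"dn":71,"fv":74,"x":71},[3,40,13,67]],"or":{"kny":{"pyj":95,"sjt":43,"v":84},"ljk":[58,99,85,1]}}
After op 5 (replace /flh/3/x 92): {"flh":[{"gsr":36,"k":47,"mt":47,"u":19},{"d":65,"gmn":10,"scv":30,"y":94},[19,97,5],{"aln":73,"dn":71,"fv":74,"x":92},[3,40,13,67]],"or":{"kny":{"pyj":95,"sjt":43,"v":84},"ljk":[58,99,85,1]}}

Answer: {"flh":[{"gsr":36,"k":47,"mt":47,"u":19},{"d":65,"gmn":10,"scv":30,"y":94},[19,97,5],{"aln":73,"dn":71,"fv":74,"x":92},[3,40,13,67]],"or":{"kny":{"pyj":95,"sjt":43,"v":84},"ljk":[58,99,85,1]}}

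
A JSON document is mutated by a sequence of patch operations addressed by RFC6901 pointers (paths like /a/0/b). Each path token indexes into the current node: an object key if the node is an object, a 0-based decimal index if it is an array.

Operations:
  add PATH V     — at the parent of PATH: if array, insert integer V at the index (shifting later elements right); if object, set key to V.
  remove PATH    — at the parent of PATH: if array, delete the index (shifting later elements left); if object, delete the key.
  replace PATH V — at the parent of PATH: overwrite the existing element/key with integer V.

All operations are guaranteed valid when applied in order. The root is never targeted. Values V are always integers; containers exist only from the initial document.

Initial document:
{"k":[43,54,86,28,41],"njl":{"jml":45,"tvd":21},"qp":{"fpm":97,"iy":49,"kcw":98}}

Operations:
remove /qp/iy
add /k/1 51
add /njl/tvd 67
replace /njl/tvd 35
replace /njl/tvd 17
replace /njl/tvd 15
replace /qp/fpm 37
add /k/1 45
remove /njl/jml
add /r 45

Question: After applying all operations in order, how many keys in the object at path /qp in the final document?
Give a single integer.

Answer: 2

Derivation:
After op 1 (remove /qp/iy): {"k":[43,54,86,28,41],"njl":{"jml":45,"tvd":21},"qp":{"fpm":97,"kcw":98}}
After op 2 (add /k/1 51): {"k":[43,51,54,86,28,41],"njl":{"jml":45,"tvd":21},"qp":{"fpm":97,"kcw":98}}
After op 3 (add /njl/tvd 67): {"k":[43,51,54,86,28,41],"njl":{"jml":45,"tvd":67},"qp":{"fpm":97,"kcw":98}}
After op 4 (replace /njl/tvd 35): {"k":[43,51,54,86,28,41],"njl":{"jml":45,"tvd":35},"qp":{"fpm":97,"kcw":98}}
After op 5 (replace /njl/tvd 17): {"k":[43,51,54,86,28,41],"njl":{"jml":45,"tvd":17},"qp":{"fpm":97,"kcw":98}}
After op 6 (replace /njl/tvd 15): {"k":[43,51,54,86,28,41],"njl":{"jml":45,"tvd":15},"qp":{"fpm":97,"kcw":98}}
After op 7 (replace /qp/fpm 37): {"k":[43,51,54,86,28,41],"njl":{"jml":45,"tvd":15},"qp":{"fpm":37,"kcw":98}}
After op 8 (add /k/1 45): {"k":[43,45,51,54,86,28,41],"njl":{"jml":45,"tvd":15},"qp":{"fpm":37,"kcw":98}}
After op 9 (remove /njl/jml): {"k":[43,45,51,54,86,28,41],"njl":{"tvd":15},"qp":{"fpm":37,"kcw":98}}
After op 10 (add /r 45): {"k":[43,45,51,54,86,28,41],"njl":{"tvd":15},"qp":{"fpm":37,"kcw":98},"r":45}
Size at path /qp: 2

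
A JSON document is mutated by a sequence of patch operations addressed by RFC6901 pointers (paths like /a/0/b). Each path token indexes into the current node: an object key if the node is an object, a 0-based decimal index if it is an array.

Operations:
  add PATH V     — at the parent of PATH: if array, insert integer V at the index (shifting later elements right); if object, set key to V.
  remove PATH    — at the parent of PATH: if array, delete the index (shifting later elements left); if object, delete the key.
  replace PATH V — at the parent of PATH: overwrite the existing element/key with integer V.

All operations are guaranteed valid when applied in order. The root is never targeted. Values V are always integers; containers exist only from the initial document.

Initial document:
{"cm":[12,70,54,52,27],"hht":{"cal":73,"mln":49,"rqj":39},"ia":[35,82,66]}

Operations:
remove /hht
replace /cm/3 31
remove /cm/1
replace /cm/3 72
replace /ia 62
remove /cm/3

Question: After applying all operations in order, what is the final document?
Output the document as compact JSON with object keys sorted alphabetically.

Answer: {"cm":[12,54,31],"ia":62}

Derivation:
After op 1 (remove /hht): {"cm":[12,70,54,52,27],"ia":[35,82,66]}
After op 2 (replace /cm/3 31): {"cm":[12,70,54,31,27],"ia":[35,82,66]}
After op 3 (remove /cm/1): {"cm":[12,54,31,27],"ia":[35,82,66]}
After op 4 (replace /cm/3 72): {"cm":[12,54,31,72],"ia":[35,82,66]}
After op 5 (replace /ia 62): {"cm":[12,54,31,72],"ia":62}
After op 6 (remove /cm/3): {"cm":[12,54,31],"ia":62}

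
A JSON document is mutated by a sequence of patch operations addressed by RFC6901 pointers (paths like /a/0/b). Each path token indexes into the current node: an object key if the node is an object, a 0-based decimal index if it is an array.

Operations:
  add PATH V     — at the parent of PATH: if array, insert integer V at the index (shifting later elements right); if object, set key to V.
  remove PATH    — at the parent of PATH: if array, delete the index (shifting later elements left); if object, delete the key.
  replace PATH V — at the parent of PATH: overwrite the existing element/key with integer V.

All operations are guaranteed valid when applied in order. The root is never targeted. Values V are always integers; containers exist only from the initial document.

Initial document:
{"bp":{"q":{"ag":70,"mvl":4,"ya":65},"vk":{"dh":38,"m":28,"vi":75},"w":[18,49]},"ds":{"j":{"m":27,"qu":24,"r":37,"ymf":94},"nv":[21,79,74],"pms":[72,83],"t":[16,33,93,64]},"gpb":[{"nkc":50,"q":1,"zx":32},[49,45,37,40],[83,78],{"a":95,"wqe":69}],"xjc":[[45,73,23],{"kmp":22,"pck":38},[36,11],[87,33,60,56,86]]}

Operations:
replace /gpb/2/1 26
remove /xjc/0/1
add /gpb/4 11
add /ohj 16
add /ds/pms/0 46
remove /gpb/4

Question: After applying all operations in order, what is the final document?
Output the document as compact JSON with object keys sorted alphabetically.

Answer: {"bp":{"q":{"ag":70,"mvl":4,"ya":65},"vk":{"dh":38,"m":28,"vi":75},"w":[18,49]},"ds":{"j":{"m":27,"qu":24,"r":37,"ymf":94},"nv":[21,79,74],"pms":[46,72,83],"t":[16,33,93,64]},"gpb":[{"nkc":50,"q":1,"zx":32},[49,45,37,40],[83,26],{"a":95,"wqe":69}],"ohj":16,"xjc":[[45,23],{"kmp":22,"pck":38},[36,11],[87,33,60,56,86]]}

Derivation:
After op 1 (replace /gpb/2/1 26): {"bp":{"q":{"ag":70,"mvl":4,"ya":65},"vk":{"dh":38,"m":28,"vi":75},"w":[18,49]},"ds":{"j":{"m":27,"qu":24,"r":37,"ymf":94},"nv":[21,79,74],"pms":[72,83],"t":[16,33,93,64]},"gpb":[{"nkc":50,"q":1,"zx":32},[49,45,37,40],[83,26],{"a":95,"wqe":69}],"xjc":[[45,73,23],{"kmp":22,"pck":38},[36,11],[87,33,60,56,86]]}
After op 2 (remove /xjc/0/1): {"bp":{"q":{"ag":70,"mvl":4,"ya":65},"vk":{"dh":38,"m":28,"vi":75},"w":[18,49]},"ds":{"j":{"m":27,"qu":24,"r":37,"ymf":94},"nv":[21,79,74],"pms":[72,83],"t":[16,33,93,64]},"gpb":[{"nkc":50,"q":1,"zx":32},[49,45,37,40],[83,26],{"a":95,"wqe":69}],"xjc":[[45,23],{"kmp":22,"pck":38},[36,11],[87,33,60,56,86]]}
After op 3 (add /gpb/4 11): {"bp":{"q":{"ag":70,"mvl":4,"ya":65},"vk":{"dh":38,"m":28,"vi":75},"w":[18,49]},"ds":{"j":{"m":27,"qu":24,"r":37,"ymf":94},"nv":[21,79,74],"pms":[72,83],"t":[16,33,93,64]},"gpb":[{"nkc":50,"q":1,"zx":32},[49,45,37,40],[83,26],{"a":95,"wqe":69},11],"xjc":[[45,23],{"kmp":22,"pck":38},[36,11],[87,33,60,56,86]]}
After op 4 (add /ohj 16): {"bp":{"q":{"ag":70,"mvl":4,"ya":65},"vk":{"dh":38,"m":28,"vi":75},"w":[18,49]},"ds":{"j":{"m":27,"qu":24,"r":37,"ymf":94},"nv":[21,79,74],"pms":[72,83],"t":[16,33,93,64]},"gpb":[{"nkc":50,"q":1,"zx":32},[49,45,37,40],[83,26],{"a":95,"wqe":69},11],"ohj":16,"xjc":[[45,23],{"kmp":22,"pck":38},[36,11],[87,33,60,56,86]]}
After op 5 (add /ds/pms/0 46): {"bp":{"q":{"ag":70,"mvl":4,"ya":65},"vk":{"dh":38,"m":28,"vi":75},"w":[18,49]},"ds":{"j":{"m":27,"qu":24,"r":37,"ymf":94},"nv":[21,79,74],"pms":[46,72,83],"t":[16,33,93,64]},"gpb":[{"nkc":50,"q":1,"zx":32},[49,45,37,40],[83,26],{"a":95,"wqe":69},11],"ohj":16,"xjc":[[45,23],{"kmp":22,"pck":38},[36,11],[87,33,60,56,86]]}
After op 6 (remove /gpb/4): {"bp":{"q":{"ag":70,"mvl":4,"ya":65},"vk":{"dh":38,"m":28,"vi":75},"w":[18,49]},"ds":{"j":{"m":27,"qu":24,"r":37,"ymf":94},"nv":[21,79,74],"pms":[46,72,83],"t":[16,33,93,64]},"gpb":[{"nkc":50,"q":1,"zx":32},[49,45,37,40],[83,26],{"a":95,"wqe":69}],"ohj":16,"xjc":[[45,23],{"kmp":22,"pck":38},[36,11],[87,33,60,56,86]]}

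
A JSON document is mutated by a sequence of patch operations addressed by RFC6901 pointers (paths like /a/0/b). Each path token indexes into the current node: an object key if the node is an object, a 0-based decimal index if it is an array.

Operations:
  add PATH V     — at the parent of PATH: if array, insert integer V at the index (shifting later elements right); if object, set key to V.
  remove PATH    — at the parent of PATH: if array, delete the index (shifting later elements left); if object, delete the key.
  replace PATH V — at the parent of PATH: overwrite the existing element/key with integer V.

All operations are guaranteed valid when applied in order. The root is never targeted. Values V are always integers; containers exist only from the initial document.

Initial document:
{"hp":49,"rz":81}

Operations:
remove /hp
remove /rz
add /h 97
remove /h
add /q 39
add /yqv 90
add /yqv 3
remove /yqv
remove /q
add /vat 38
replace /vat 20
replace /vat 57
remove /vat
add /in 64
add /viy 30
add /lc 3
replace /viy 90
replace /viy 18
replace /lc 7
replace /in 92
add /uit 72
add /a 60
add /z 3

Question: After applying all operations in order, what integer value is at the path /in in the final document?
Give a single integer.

Answer: 92

Derivation:
After op 1 (remove /hp): {"rz":81}
After op 2 (remove /rz): {}
After op 3 (add /h 97): {"h":97}
After op 4 (remove /h): {}
After op 5 (add /q 39): {"q":39}
After op 6 (add /yqv 90): {"q":39,"yqv":90}
After op 7 (add /yqv 3): {"q":39,"yqv":3}
After op 8 (remove /yqv): {"q":39}
After op 9 (remove /q): {}
After op 10 (add /vat 38): {"vat":38}
After op 11 (replace /vat 20): {"vat":20}
After op 12 (replace /vat 57): {"vat":57}
After op 13 (remove /vat): {}
After op 14 (add /in 64): {"in":64}
After op 15 (add /viy 30): {"in":64,"viy":30}
After op 16 (add /lc 3): {"in":64,"lc":3,"viy":30}
After op 17 (replace /viy 90): {"in":64,"lc":3,"viy":90}
After op 18 (replace /viy 18): {"in":64,"lc":3,"viy":18}
After op 19 (replace /lc 7): {"in":64,"lc":7,"viy":18}
After op 20 (replace /in 92): {"in":92,"lc":7,"viy":18}
After op 21 (add /uit 72): {"in":92,"lc":7,"uit":72,"viy":18}
After op 22 (add /a 60): {"a":60,"in":92,"lc":7,"uit":72,"viy":18}
After op 23 (add /z 3): {"a":60,"in":92,"lc":7,"uit":72,"viy":18,"z":3}
Value at /in: 92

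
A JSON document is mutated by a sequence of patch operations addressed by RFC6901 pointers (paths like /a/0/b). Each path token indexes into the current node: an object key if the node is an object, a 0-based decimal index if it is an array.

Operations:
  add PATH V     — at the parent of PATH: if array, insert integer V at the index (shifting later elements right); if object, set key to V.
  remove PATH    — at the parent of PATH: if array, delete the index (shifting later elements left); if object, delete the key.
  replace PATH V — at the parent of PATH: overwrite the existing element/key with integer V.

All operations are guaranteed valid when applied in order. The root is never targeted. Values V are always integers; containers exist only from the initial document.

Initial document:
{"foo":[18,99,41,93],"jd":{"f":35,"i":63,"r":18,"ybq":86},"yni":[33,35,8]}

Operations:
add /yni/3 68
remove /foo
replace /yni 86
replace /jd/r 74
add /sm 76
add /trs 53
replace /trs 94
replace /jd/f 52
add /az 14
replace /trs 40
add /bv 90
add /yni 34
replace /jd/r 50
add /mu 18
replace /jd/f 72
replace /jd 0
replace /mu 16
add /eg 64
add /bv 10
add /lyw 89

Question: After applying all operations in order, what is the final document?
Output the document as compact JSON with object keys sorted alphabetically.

After op 1 (add /yni/3 68): {"foo":[18,99,41,93],"jd":{"f":35,"i":63,"r":18,"ybq":86},"yni":[33,35,8,68]}
After op 2 (remove /foo): {"jd":{"f":35,"i":63,"r":18,"ybq":86},"yni":[33,35,8,68]}
After op 3 (replace /yni 86): {"jd":{"f":35,"i":63,"r":18,"ybq":86},"yni":86}
After op 4 (replace /jd/r 74): {"jd":{"f":35,"i":63,"r":74,"ybq":86},"yni":86}
After op 5 (add /sm 76): {"jd":{"f":35,"i":63,"r":74,"ybq":86},"sm":76,"yni":86}
After op 6 (add /trs 53): {"jd":{"f":35,"i":63,"r":74,"ybq":86},"sm":76,"trs":53,"yni":86}
After op 7 (replace /trs 94): {"jd":{"f":35,"i":63,"r":74,"ybq":86},"sm":76,"trs":94,"yni":86}
After op 8 (replace /jd/f 52): {"jd":{"f":52,"i":63,"r":74,"ybq":86},"sm":76,"trs":94,"yni":86}
After op 9 (add /az 14): {"az":14,"jd":{"f":52,"i":63,"r":74,"ybq":86},"sm":76,"trs":94,"yni":86}
After op 10 (replace /trs 40): {"az":14,"jd":{"f":52,"i":63,"r":74,"ybq":86},"sm":76,"trs":40,"yni":86}
After op 11 (add /bv 90): {"az":14,"bv":90,"jd":{"f":52,"i":63,"r":74,"ybq":86},"sm":76,"trs":40,"yni":86}
After op 12 (add /yni 34): {"az":14,"bv":90,"jd":{"f":52,"i":63,"r":74,"ybq":86},"sm":76,"trs":40,"yni":34}
After op 13 (replace /jd/r 50): {"az":14,"bv":90,"jd":{"f":52,"i":63,"r":50,"ybq":86},"sm":76,"trs":40,"yni":34}
After op 14 (add /mu 18): {"az":14,"bv":90,"jd":{"f":52,"i":63,"r":50,"ybq":86},"mu":18,"sm":76,"trs":40,"yni":34}
After op 15 (replace /jd/f 72): {"az":14,"bv":90,"jd":{"f":72,"i":63,"r":50,"ybq":86},"mu":18,"sm":76,"trs":40,"yni":34}
After op 16 (replace /jd 0): {"az":14,"bv":90,"jd":0,"mu":18,"sm":76,"trs":40,"yni":34}
After op 17 (replace /mu 16): {"az":14,"bv":90,"jd":0,"mu":16,"sm":76,"trs":40,"yni":34}
After op 18 (add /eg 64): {"az":14,"bv":90,"eg":64,"jd":0,"mu":16,"sm":76,"trs":40,"yni":34}
After op 19 (add /bv 10): {"az":14,"bv":10,"eg":64,"jd":0,"mu":16,"sm":76,"trs":40,"yni":34}
After op 20 (add /lyw 89): {"az":14,"bv":10,"eg":64,"jd":0,"lyw":89,"mu":16,"sm":76,"trs":40,"yni":34}

Answer: {"az":14,"bv":10,"eg":64,"jd":0,"lyw":89,"mu":16,"sm":76,"trs":40,"yni":34}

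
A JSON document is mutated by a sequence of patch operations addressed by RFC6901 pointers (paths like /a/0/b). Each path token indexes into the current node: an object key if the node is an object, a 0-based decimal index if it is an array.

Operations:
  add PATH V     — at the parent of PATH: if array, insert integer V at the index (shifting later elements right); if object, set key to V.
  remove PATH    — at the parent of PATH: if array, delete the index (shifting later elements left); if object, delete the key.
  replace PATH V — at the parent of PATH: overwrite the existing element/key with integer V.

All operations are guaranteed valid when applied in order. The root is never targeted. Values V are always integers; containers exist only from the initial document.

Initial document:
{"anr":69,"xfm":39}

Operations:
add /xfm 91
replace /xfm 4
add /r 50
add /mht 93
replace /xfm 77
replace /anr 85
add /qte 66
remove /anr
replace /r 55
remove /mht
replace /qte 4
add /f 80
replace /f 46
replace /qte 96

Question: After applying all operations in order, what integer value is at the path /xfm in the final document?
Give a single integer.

After op 1 (add /xfm 91): {"anr":69,"xfm":91}
After op 2 (replace /xfm 4): {"anr":69,"xfm":4}
After op 3 (add /r 50): {"anr":69,"r":50,"xfm":4}
After op 4 (add /mht 93): {"anr":69,"mht":93,"r":50,"xfm":4}
After op 5 (replace /xfm 77): {"anr":69,"mht":93,"r":50,"xfm":77}
After op 6 (replace /anr 85): {"anr":85,"mht":93,"r":50,"xfm":77}
After op 7 (add /qte 66): {"anr":85,"mht":93,"qte":66,"r":50,"xfm":77}
After op 8 (remove /anr): {"mht":93,"qte":66,"r":50,"xfm":77}
After op 9 (replace /r 55): {"mht":93,"qte":66,"r":55,"xfm":77}
After op 10 (remove /mht): {"qte":66,"r":55,"xfm":77}
After op 11 (replace /qte 4): {"qte":4,"r":55,"xfm":77}
After op 12 (add /f 80): {"f":80,"qte":4,"r":55,"xfm":77}
After op 13 (replace /f 46): {"f":46,"qte":4,"r":55,"xfm":77}
After op 14 (replace /qte 96): {"f":46,"qte":96,"r":55,"xfm":77}
Value at /xfm: 77

Answer: 77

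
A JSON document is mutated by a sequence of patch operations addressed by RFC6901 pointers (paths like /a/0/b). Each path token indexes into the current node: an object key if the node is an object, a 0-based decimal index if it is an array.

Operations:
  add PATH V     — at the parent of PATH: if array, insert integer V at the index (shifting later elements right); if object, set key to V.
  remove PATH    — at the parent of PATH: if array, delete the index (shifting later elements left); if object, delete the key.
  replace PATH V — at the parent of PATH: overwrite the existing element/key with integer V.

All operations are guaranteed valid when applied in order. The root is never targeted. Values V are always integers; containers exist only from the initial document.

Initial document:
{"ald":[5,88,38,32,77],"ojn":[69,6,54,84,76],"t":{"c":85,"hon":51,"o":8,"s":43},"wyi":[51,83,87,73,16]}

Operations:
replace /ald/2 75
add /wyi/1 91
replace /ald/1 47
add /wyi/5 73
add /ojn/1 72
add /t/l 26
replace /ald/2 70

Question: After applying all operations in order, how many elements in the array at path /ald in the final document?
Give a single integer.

Answer: 5

Derivation:
After op 1 (replace /ald/2 75): {"ald":[5,88,75,32,77],"ojn":[69,6,54,84,76],"t":{"c":85,"hon":51,"o":8,"s":43},"wyi":[51,83,87,73,16]}
After op 2 (add /wyi/1 91): {"ald":[5,88,75,32,77],"ojn":[69,6,54,84,76],"t":{"c":85,"hon":51,"o":8,"s":43},"wyi":[51,91,83,87,73,16]}
After op 3 (replace /ald/1 47): {"ald":[5,47,75,32,77],"ojn":[69,6,54,84,76],"t":{"c":85,"hon":51,"o":8,"s":43},"wyi":[51,91,83,87,73,16]}
After op 4 (add /wyi/5 73): {"ald":[5,47,75,32,77],"ojn":[69,6,54,84,76],"t":{"c":85,"hon":51,"o":8,"s":43},"wyi":[51,91,83,87,73,73,16]}
After op 5 (add /ojn/1 72): {"ald":[5,47,75,32,77],"ojn":[69,72,6,54,84,76],"t":{"c":85,"hon":51,"o":8,"s":43},"wyi":[51,91,83,87,73,73,16]}
After op 6 (add /t/l 26): {"ald":[5,47,75,32,77],"ojn":[69,72,6,54,84,76],"t":{"c":85,"hon":51,"l":26,"o":8,"s":43},"wyi":[51,91,83,87,73,73,16]}
After op 7 (replace /ald/2 70): {"ald":[5,47,70,32,77],"ojn":[69,72,6,54,84,76],"t":{"c":85,"hon":51,"l":26,"o":8,"s":43},"wyi":[51,91,83,87,73,73,16]}
Size at path /ald: 5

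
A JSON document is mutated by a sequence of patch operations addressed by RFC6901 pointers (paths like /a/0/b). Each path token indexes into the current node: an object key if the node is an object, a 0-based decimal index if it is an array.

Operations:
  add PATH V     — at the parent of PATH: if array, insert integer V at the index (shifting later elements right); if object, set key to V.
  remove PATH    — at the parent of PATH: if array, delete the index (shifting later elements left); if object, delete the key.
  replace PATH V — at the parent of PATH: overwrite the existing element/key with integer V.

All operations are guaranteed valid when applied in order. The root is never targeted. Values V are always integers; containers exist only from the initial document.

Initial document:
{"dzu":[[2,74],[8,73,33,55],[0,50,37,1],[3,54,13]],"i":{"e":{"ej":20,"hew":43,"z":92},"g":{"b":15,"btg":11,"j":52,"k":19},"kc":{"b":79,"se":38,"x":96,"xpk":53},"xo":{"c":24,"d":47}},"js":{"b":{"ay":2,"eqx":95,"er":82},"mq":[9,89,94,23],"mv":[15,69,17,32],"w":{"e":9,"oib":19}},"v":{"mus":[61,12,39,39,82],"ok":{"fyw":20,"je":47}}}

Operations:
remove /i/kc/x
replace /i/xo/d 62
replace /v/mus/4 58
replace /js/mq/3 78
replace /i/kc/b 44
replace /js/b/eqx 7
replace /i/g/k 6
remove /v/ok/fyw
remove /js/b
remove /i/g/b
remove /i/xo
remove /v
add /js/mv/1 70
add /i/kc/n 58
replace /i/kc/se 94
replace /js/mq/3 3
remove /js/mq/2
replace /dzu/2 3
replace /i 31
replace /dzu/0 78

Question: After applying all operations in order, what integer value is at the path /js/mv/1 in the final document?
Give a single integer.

After op 1 (remove /i/kc/x): {"dzu":[[2,74],[8,73,33,55],[0,50,37,1],[3,54,13]],"i":{"e":{"ej":20,"hew":43,"z":92},"g":{"b":15,"btg":11,"j":52,"k":19},"kc":{"b":79,"se":38,"xpk":53},"xo":{"c":24,"d":47}},"js":{"b":{"ay":2,"eqx":95,"er":82},"mq":[9,89,94,23],"mv":[15,69,17,32],"w":{"e":9,"oib":19}},"v":{"mus":[61,12,39,39,82],"ok":{"fyw":20,"je":47}}}
After op 2 (replace /i/xo/d 62): {"dzu":[[2,74],[8,73,33,55],[0,50,37,1],[3,54,13]],"i":{"e":{"ej":20,"hew":43,"z":92},"g":{"b":15,"btg":11,"j":52,"k":19},"kc":{"b":79,"se":38,"xpk":53},"xo":{"c":24,"d":62}},"js":{"b":{"ay":2,"eqx":95,"er":82},"mq":[9,89,94,23],"mv":[15,69,17,32],"w":{"e":9,"oib":19}},"v":{"mus":[61,12,39,39,82],"ok":{"fyw":20,"je":47}}}
After op 3 (replace /v/mus/4 58): {"dzu":[[2,74],[8,73,33,55],[0,50,37,1],[3,54,13]],"i":{"e":{"ej":20,"hew":43,"z":92},"g":{"b":15,"btg":11,"j":52,"k":19},"kc":{"b":79,"se":38,"xpk":53},"xo":{"c":24,"d":62}},"js":{"b":{"ay":2,"eqx":95,"er":82},"mq":[9,89,94,23],"mv":[15,69,17,32],"w":{"e":9,"oib":19}},"v":{"mus":[61,12,39,39,58],"ok":{"fyw":20,"je":47}}}
After op 4 (replace /js/mq/3 78): {"dzu":[[2,74],[8,73,33,55],[0,50,37,1],[3,54,13]],"i":{"e":{"ej":20,"hew":43,"z":92},"g":{"b":15,"btg":11,"j":52,"k":19},"kc":{"b":79,"se":38,"xpk":53},"xo":{"c":24,"d":62}},"js":{"b":{"ay":2,"eqx":95,"er":82},"mq":[9,89,94,78],"mv":[15,69,17,32],"w":{"e":9,"oib":19}},"v":{"mus":[61,12,39,39,58],"ok":{"fyw":20,"je":47}}}
After op 5 (replace /i/kc/b 44): {"dzu":[[2,74],[8,73,33,55],[0,50,37,1],[3,54,13]],"i":{"e":{"ej":20,"hew":43,"z":92},"g":{"b":15,"btg":11,"j":52,"k":19},"kc":{"b":44,"se":38,"xpk":53},"xo":{"c":24,"d":62}},"js":{"b":{"ay":2,"eqx":95,"er":82},"mq":[9,89,94,78],"mv":[15,69,17,32],"w":{"e":9,"oib":19}},"v":{"mus":[61,12,39,39,58],"ok":{"fyw":20,"je":47}}}
After op 6 (replace /js/b/eqx 7): {"dzu":[[2,74],[8,73,33,55],[0,50,37,1],[3,54,13]],"i":{"e":{"ej":20,"hew":43,"z":92},"g":{"b":15,"btg":11,"j":52,"k":19},"kc":{"b":44,"se":38,"xpk":53},"xo":{"c":24,"d":62}},"js":{"b":{"ay":2,"eqx":7,"er":82},"mq":[9,89,94,78],"mv":[15,69,17,32],"w":{"e":9,"oib":19}},"v":{"mus":[61,12,39,39,58],"ok":{"fyw":20,"je":47}}}
After op 7 (replace /i/g/k 6): {"dzu":[[2,74],[8,73,33,55],[0,50,37,1],[3,54,13]],"i":{"e":{"ej":20,"hew":43,"z":92},"g":{"b":15,"btg":11,"j":52,"k":6},"kc":{"b":44,"se":38,"xpk":53},"xo":{"c":24,"d":62}},"js":{"b":{"ay":2,"eqx":7,"er":82},"mq":[9,89,94,78],"mv":[15,69,17,32],"w":{"e":9,"oib":19}},"v":{"mus":[61,12,39,39,58],"ok":{"fyw":20,"je":47}}}
After op 8 (remove /v/ok/fyw): {"dzu":[[2,74],[8,73,33,55],[0,50,37,1],[3,54,13]],"i":{"e":{"ej":20,"hew":43,"z":92},"g":{"b":15,"btg":11,"j":52,"k":6},"kc":{"b":44,"se":38,"xpk":53},"xo":{"c":24,"d":62}},"js":{"b":{"ay":2,"eqx":7,"er":82},"mq":[9,89,94,78],"mv":[15,69,17,32],"w":{"e":9,"oib":19}},"v":{"mus":[61,12,39,39,58],"ok":{"je":47}}}
After op 9 (remove /js/b): {"dzu":[[2,74],[8,73,33,55],[0,50,37,1],[3,54,13]],"i":{"e":{"ej":20,"hew":43,"z":92},"g":{"b":15,"btg":11,"j":52,"k":6},"kc":{"b":44,"se":38,"xpk":53},"xo":{"c":24,"d":62}},"js":{"mq":[9,89,94,78],"mv":[15,69,17,32],"w":{"e":9,"oib":19}},"v":{"mus":[61,12,39,39,58],"ok":{"je":47}}}
After op 10 (remove /i/g/b): {"dzu":[[2,74],[8,73,33,55],[0,50,37,1],[3,54,13]],"i":{"e":{"ej":20,"hew":43,"z":92},"g":{"btg":11,"j":52,"k":6},"kc":{"b":44,"se":38,"xpk":53},"xo":{"c":24,"d":62}},"js":{"mq":[9,89,94,78],"mv":[15,69,17,32],"w":{"e":9,"oib":19}},"v":{"mus":[61,12,39,39,58],"ok":{"je":47}}}
After op 11 (remove /i/xo): {"dzu":[[2,74],[8,73,33,55],[0,50,37,1],[3,54,13]],"i":{"e":{"ej":20,"hew":43,"z":92},"g":{"btg":11,"j":52,"k":6},"kc":{"b":44,"se":38,"xpk":53}},"js":{"mq":[9,89,94,78],"mv":[15,69,17,32],"w":{"e":9,"oib":19}},"v":{"mus":[61,12,39,39,58],"ok":{"je":47}}}
After op 12 (remove /v): {"dzu":[[2,74],[8,73,33,55],[0,50,37,1],[3,54,13]],"i":{"e":{"ej":20,"hew":43,"z":92},"g":{"btg":11,"j":52,"k":6},"kc":{"b":44,"se":38,"xpk":53}},"js":{"mq":[9,89,94,78],"mv":[15,69,17,32],"w":{"e":9,"oib":19}}}
After op 13 (add /js/mv/1 70): {"dzu":[[2,74],[8,73,33,55],[0,50,37,1],[3,54,13]],"i":{"e":{"ej":20,"hew":43,"z":92},"g":{"btg":11,"j":52,"k":6},"kc":{"b":44,"se":38,"xpk":53}},"js":{"mq":[9,89,94,78],"mv":[15,70,69,17,32],"w":{"e":9,"oib":19}}}
After op 14 (add /i/kc/n 58): {"dzu":[[2,74],[8,73,33,55],[0,50,37,1],[3,54,13]],"i":{"e":{"ej":20,"hew":43,"z":92},"g":{"btg":11,"j":52,"k":6},"kc":{"b":44,"n":58,"se":38,"xpk":53}},"js":{"mq":[9,89,94,78],"mv":[15,70,69,17,32],"w":{"e":9,"oib":19}}}
After op 15 (replace /i/kc/se 94): {"dzu":[[2,74],[8,73,33,55],[0,50,37,1],[3,54,13]],"i":{"e":{"ej":20,"hew":43,"z":92},"g":{"btg":11,"j":52,"k":6},"kc":{"b":44,"n":58,"se":94,"xpk":53}},"js":{"mq":[9,89,94,78],"mv":[15,70,69,17,32],"w":{"e":9,"oib":19}}}
After op 16 (replace /js/mq/3 3): {"dzu":[[2,74],[8,73,33,55],[0,50,37,1],[3,54,13]],"i":{"e":{"ej":20,"hew":43,"z":92},"g":{"btg":11,"j":52,"k":6},"kc":{"b":44,"n":58,"se":94,"xpk":53}},"js":{"mq":[9,89,94,3],"mv":[15,70,69,17,32],"w":{"e":9,"oib":19}}}
After op 17 (remove /js/mq/2): {"dzu":[[2,74],[8,73,33,55],[0,50,37,1],[3,54,13]],"i":{"e":{"ej":20,"hew":43,"z":92},"g":{"btg":11,"j":52,"k":6},"kc":{"b":44,"n":58,"se":94,"xpk":53}},"js":{"mq":[9,89,3],"mv":[15,70,69,17,32],"w":{"e":9,"oib":19}}}
After op 18 (replace /dzu/2 3): {"dzu":[[2,74],[8,73,33,55],3,[3,54,13]],"i":{"e":{"ej":20,"hew":43,"z":92},"g":{"btg":11,"j":52,"k":6},"kc":{"b":44,"n":58,"se":94,"xpk":53}},"js":{"mq":[9,89,3],"mv":[15,70,69,17,32],"w":{"e":9,"oib":19}}}
After op 19 (replace /i 31): {"dzu":[[2,74],[8,73,33,55],3,[3,54,13]],"i":31,"js":{"mq":[9,89,3],"mv":[15,70,69,17,32],"w":{"e":9,"oib":19}}}
After op 20 (replace /dzu/0 78): {"dzu":[78,[8,73,33,55],3,[3,54,13]],"i":31,"js":{"mq":[9,89,3],"mv":[15,70,69,17,32],"w":{"e":9,"oib":19}}}
Value at /js/mv/1: 70

Answer: 70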